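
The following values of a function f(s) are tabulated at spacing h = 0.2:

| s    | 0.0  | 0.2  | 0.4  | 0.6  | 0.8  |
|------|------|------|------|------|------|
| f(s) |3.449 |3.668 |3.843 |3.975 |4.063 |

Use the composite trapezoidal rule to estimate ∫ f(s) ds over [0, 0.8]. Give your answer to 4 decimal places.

h = 0.2, n = 4.
(h/2)·[y₀ + 2y₁ + 2y₂ + 2y₃ + y₄] = 0.1·(30.484) = 3.0484.

3.0484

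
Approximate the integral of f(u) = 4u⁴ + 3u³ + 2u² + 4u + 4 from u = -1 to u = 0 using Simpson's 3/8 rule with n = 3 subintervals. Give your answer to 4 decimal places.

h = (0 − (-1))/3 = 0.333333.
Nodes u₀,…,u₃ = -1, -0.666667, -0.333333, 0.
f(u) = 4u⁴ + 3u³ + 2u² + 4u + 4: f₀=3, f₁=2.123457, f₂=2.827160, f₃=4.
(3h/8)·[f₀ + 3f₁ + 3f₂ + f₃] = 0.125·(21.851852) = 2.7315.

2.7315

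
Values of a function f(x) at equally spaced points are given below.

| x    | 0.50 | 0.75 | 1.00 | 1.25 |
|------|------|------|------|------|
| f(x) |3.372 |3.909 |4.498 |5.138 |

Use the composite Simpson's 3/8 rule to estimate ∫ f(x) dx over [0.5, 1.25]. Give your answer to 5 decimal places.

3.16228

h = 0.25, n = 3.
(3h/8)·[y₀ + 3y₁ + 3y₂ + y₃] = 0.09375·(33.731) = 3.16228.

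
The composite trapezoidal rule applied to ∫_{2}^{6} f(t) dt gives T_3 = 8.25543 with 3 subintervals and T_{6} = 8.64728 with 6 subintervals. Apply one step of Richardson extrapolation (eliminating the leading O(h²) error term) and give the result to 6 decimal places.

8.777897

R = (4·T_{6} − T_3) / 3 = (4·8.64728 − 8.25543)/3 = (26.33369)/3 = 8.777897.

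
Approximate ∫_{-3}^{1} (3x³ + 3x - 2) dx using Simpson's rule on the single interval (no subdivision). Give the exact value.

S = (b−a)/6 · [f(-3) + 4f(-1) + f(1)] = 0.666667·[(-92) + 4·(-8) + 4] = -80.

-80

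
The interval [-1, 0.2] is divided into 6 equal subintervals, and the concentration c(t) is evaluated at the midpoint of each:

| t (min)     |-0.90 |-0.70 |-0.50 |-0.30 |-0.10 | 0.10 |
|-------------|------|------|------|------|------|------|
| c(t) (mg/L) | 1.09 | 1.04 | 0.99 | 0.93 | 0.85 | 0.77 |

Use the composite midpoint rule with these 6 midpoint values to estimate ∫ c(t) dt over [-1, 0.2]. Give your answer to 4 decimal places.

1.1340

h = 0.2, n = 6.
h·[y(m₁) + y(m₂) + y(m₃) + y(m₄) + y(m₅) + y(m₆)] = 0.2·(5.67) = 1.1340.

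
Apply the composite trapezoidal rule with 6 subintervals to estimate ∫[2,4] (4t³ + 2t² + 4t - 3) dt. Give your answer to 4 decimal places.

296.7407

h = (4 − 2)/6 = 0.333333.
Nodes t₀,…,t₆ = 2, 2.333333, 2.666667, 3, 3.333333, 3.666667, 4.
f(t) = 4t³ + 2t² + 4t - 3: f₀=45, f₁=68.037037, f₂=97.740741, f₃=135, f₄=180.703704, f₅=235.740741, f₆=301.
(h/2)·[f₀ + 2f₁ + 2f₂ + 2f₃ + 2f₄ + 2f₅ + f₆] = 0.166667·(1780.444444) = 296.7407.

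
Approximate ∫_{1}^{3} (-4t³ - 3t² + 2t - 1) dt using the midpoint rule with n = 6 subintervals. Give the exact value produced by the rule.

-99.5

h = (3 − 1)/6 = 0.333333.
Midpoints m₁,…,m₆ = 1.166667, 1.5, 1.833333, 2.166667, 2.5, 2.833333.
f(m₁)=-9.101852, f(m₂)=-18.25, f(m₃)=-32.064815, f(m₄)=-51.435185, f(m₅)=-77.25, f(m₆)=-110.398148.
h·[f(m₁) + f(m₂) + f(m₃) + f(m₄) + f(m₅) + f(m₆)] = 0.333333·(-298.5) = -99.5.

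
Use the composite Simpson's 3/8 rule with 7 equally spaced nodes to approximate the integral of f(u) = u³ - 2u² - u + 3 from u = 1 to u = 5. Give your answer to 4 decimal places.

h = (5 − 1)/6 = 0.666667.
Nodes u₀,…,u₆ = 1, 1.666667, 2.333333, 3, 3.666667, 4.333333, 5.
f(u) = u³ - 2u² - u + 3: f₀=1, f₁=0.407407, f₂=2.481481, f₃=9, f₄=21.740741, f₅=42.481481, f₆=73.
(3h/8)·[f₀ + 3f₁ + 3f₂ + 2f₃ + 3f₄ + 3f₅ + f₆] = 0.25·(293.333333) = 73.3333.

73.3333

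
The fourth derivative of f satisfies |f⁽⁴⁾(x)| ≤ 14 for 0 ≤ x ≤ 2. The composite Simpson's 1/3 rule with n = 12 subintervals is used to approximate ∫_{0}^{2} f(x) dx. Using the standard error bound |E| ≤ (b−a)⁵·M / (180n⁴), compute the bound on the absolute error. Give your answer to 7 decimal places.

|E| ≤ (2)⁵·14 / (180·12⁴) = 448/3732480 = 0.0001200.

0.0001200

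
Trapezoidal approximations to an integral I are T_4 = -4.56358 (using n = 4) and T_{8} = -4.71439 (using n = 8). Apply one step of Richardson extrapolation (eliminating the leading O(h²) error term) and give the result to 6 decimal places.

-4.764660

R = (4·T_{8} − T_4) / 3 = (4·(-4.71439) − (-4.56358))/3 = (-14.29398)/3 = -4.764660.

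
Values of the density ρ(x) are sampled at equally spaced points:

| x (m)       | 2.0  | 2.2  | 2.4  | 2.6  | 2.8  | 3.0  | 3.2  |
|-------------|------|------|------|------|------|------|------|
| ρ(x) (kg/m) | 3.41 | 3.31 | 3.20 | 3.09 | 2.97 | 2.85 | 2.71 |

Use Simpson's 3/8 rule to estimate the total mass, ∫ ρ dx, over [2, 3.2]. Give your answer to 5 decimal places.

3.69675

h = 0.2, n = 6.
(3h/8)·[y₀ + 3y₁ + 3y₂ + 2y₃ + 3y₄ + 3y₅ + y₆] = 0.075·(49.29) = 3.69675.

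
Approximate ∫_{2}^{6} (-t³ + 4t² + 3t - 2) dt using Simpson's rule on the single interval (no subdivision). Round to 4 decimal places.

-2.6667

S = (b−a)/6 · [f(2) + 4f(4) + f(6)] = 0.666667·[12 + 4·10 + (-56)] = -2.6667.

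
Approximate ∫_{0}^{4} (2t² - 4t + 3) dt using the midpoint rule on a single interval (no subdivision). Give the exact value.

12

M = (b−a)·f(2) = 4·(3) = 12.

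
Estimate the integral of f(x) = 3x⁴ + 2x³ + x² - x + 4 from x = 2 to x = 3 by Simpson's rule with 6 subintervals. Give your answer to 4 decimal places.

h = (3 − 2)/6 = 0.166667.
Nodes x₀,…,x₆ = 2, 2.166667, 2.333333, 2.5, 2.666667, 2.833333, 3.
f(x) = 3x⁴ + 2x³ + x² - x + 4: f₀=70, f₁=92.983796, f₂=121.444444, f₃=156.1875, f₄=198.074074, f₅=248.020833, f₆=307.
(h/3)·[f₀ + 4f₁ + 2f₂ + 4f₃ + 2f₄ + 4f₅ + f₆] = 0.055556·(3004.805556) = 166.9336.

166.9336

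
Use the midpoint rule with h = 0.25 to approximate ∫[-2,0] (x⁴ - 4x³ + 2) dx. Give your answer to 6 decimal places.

26.191895

h = (0 − (-2))/8 = 0.25.
Midpoints m₁,…,m₈ = -1.875, -1.625, -1.375, -1.125, -0.875, -0.625, -0.375, -0.125.
f(m₁)=40.726806640625, f(m₂)=26.136962890625, f(m₃)=15.972900390625, f(m₄)=9.297119140625, f(m₅)=5.265869140625, f(m₆)=3.129150390625, f(m₇)=2.230712890625, f(m₈)=2.008056640625.
h·[f(m₁) + f(m₂) + f(m₃) + f(m₄) + f(m₅) + f(m₆) + f(m₇) + f(m₈)] = 0.25·(104.767578125) = 26.191895.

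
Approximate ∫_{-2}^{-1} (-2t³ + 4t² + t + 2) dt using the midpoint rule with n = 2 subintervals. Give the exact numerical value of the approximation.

h = (-1 − (-2))/2 = 0.5.
Midpoints m₁,…,m₂ = -1.75, -1.25.
f(m₁)=23.21875, f(m₂)=10.90625.
h·[f(m₁) + f(m₂)] = 0.5·(34.125) = 17.0625.

17.0625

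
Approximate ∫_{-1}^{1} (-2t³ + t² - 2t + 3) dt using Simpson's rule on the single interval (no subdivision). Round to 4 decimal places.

S = (b−a)/6 · [f(-1) + 4f(0) + f(1)] = 0.333333·[8 + 4·3 + 0] = 6.6667.

6.6667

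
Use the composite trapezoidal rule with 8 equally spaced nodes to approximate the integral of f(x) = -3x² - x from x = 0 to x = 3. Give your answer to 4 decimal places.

-31.7755

h = (3 − 0)/7 = 0.428571.
Nodes x₀,…,x₇ = 0, 0.428571, 0.857143, 1.285714, 1.714286, 2.142857, 2.571429, 3.
f(x) = -3x² - x: f₀=0, f₁=-0.979592, f₂=-3.061224, f₃=-6.244898, f₄=-10.530612, f₅=-15.918367, f₆=-22.408163, f₇=-30.
(h/2)·[f₀ + 2f₁ + 2f₂ + 2f₃ + 2f₄ + 2f₅ + 2f₆ + f₇] = 0.214286·(-148.285714) = -31.7755.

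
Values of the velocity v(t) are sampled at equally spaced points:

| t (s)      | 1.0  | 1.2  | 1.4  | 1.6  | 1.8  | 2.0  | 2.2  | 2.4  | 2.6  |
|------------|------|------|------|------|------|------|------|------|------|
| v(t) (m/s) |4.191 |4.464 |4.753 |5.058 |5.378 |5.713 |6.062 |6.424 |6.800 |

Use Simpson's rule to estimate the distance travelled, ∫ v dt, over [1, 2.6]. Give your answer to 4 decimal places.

8.6675

h = 0.2, n = 8.
(h/3)·[y₀ + 4y₁ + 2y₂ + 4y₃ + 2y₄ + 4y₅ + 2y₆ + 4y₇ + y₈] = 0.066667·(130.013) = 8.6675.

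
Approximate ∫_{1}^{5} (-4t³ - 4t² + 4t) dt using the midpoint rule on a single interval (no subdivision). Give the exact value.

M = (b−a)·f(3) = 4·(-132) = -528.

-528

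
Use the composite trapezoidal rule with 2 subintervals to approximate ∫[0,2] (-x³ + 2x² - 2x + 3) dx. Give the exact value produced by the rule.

h = (2 − 0)/2 = 1.
Nodes x₀,…,x₂ = 0, 1, 2.
f(x) = -x³ + 2x² - 2x + 3: f₀=3, f₁=2, f₂=-1.
(h/2)·[f₀ + 2f₁ + f₂] = 0.5·(6) = 3.

3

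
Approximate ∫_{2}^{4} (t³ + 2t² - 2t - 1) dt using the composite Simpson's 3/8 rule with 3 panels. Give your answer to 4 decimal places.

h = (4 − 2)/3 = 0.666667.
Nodes t₀,…,t₃ = 2, 2.666667, 3.333333, 4.
f(t) = t³ + 2t² - 2t - 1: f₀=11, f₁=26.851852, f₂=51.592593, f₃=87.
(3h/8)·[f₀ + 3f₁ + 3f₂ + f₃] = 0.25·(333.333333) = 83.3333.

83.3333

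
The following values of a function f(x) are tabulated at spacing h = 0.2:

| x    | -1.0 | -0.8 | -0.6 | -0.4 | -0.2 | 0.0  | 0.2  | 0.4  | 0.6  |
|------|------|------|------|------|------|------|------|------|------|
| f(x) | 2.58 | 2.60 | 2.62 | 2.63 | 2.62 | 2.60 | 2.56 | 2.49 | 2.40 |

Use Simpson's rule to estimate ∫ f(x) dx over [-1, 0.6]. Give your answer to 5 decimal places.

h = 0.2, n = 8.
(h/3)·[y₀ + 4y₁ + 2y₂ + 4y₃ + 2y₄ + 4y₅ + 2y₆ + 4y₇ + y₈] = 0.066667·(61.86) = 4.12400.

4.12400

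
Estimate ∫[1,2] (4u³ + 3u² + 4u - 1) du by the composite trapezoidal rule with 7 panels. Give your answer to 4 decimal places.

h = (2 − 1)/7 = 0.142857.
Nodes u₀,…,u₇ = 1, 1.142857, 1.285714, 1.428571, 1.571429, 1.714286, 1.857143, 2.
f(u) = 4u³ + 3u² + 4u - 1: f₀=10, f₁=13.460641, f₂=17.603499, f₃=22.498542, f₄=28.215743, f₅=34.825073, f₆=42.396501, f₇=51.
(h/2)·[f₀ + 2f₁ + 2f₂ + 2f₃ + 2f₄ + 2f₅ + 2f₆ + f₇] = 0.071429·(379) = 27.0714.

27.0714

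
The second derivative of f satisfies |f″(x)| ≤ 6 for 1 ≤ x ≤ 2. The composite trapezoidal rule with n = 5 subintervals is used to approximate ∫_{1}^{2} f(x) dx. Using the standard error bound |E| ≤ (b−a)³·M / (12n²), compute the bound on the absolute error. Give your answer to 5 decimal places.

|E| ≤ (1)³·6 / (12·5²) = 6/300 = 0.02000.

0.02000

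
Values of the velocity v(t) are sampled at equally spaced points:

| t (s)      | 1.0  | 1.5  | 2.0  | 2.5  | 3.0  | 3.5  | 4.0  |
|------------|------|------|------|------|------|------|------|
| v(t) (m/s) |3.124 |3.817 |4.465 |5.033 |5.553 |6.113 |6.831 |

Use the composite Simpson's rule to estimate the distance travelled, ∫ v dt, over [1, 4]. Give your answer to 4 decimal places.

h = 0.5, n = 6.
(h/3)·[y₀ + 4y₁ + 2y₂ + 4y₃ + 2y₄ + 4y₅ + y₆] = 0.166667·(89.843) = 14.9738.

14.9738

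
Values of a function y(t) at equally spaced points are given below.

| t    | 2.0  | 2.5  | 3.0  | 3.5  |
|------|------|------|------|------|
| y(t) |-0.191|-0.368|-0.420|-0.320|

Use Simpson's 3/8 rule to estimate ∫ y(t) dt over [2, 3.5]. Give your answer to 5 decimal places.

h = 0.5, n = 3.
(3h/8)·[y₀ + 3y₁ + 3y₂ + y₃] = 0.1875·(-2.875) = -0.53906.

-0.53906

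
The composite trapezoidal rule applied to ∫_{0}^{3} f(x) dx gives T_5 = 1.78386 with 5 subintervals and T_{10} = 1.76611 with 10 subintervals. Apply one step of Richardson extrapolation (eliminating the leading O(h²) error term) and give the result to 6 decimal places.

1.760193

R = (4·T_{10} − T_5) / 3 = (4·1.76611 − 1.78386)/3 = (5.28058)/3 = 1.760193.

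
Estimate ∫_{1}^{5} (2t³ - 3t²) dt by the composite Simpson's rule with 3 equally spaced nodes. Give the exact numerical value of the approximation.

h = (5 − 1)/2 = 2.
Nodes t₀,…,t₂ = 1, 3, 5.
f(t) = 2t³ - 3t²: f₀=-1, f₁=27, f₂=175.
(h/3)·[f₀ + 4f₁ + f₂] = 0.666667·(282) = 188.

188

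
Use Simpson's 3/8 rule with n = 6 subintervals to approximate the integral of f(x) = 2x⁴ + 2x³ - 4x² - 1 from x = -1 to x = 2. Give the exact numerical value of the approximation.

h = (2 − (-1))/6 = 0.5.
Nodes x₀,…,x₆ = -1, -0.5, 0, 0.5, 1, 1.5, 2.
f(x) = 2x⁴ + 2x³ - 4x² - 1: f₀=-5, f₁=-2.125, f₂=-1, f₃=-1.625, f₄=-1, f₅=6.875, f₆=31.
(3h/8)·[f₀ + 3f₁ + 3f₂ + 2f₃ + 3f₄ + 3f₅ + f₆] = 0.1875·(31) = 5.8125.

5.8125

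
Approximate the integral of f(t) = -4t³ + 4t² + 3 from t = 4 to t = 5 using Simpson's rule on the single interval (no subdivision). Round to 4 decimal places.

-284.6667

S = (b−a)/6 · [f(4) + 4f(4.5) + f(5)] = 0.166667·[(-189) + 4·(-280.5) + (-397)] = -284.6667.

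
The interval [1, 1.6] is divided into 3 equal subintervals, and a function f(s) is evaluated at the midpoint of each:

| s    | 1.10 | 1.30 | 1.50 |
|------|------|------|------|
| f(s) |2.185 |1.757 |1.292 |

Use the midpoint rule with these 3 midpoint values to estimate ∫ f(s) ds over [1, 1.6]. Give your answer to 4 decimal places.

1.0468

h = 0.2, n = 3.
h·[y(m₁) + y(m₂) + y(m₃)] = 0.2·(5.234) = 1.0468.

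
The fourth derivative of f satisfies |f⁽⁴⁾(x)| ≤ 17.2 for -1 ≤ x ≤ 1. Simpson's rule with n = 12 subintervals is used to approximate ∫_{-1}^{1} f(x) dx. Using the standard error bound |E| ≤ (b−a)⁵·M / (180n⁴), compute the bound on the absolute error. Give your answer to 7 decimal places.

|E| ≤ (2)⁵·17.2 / (180·12⁴) = 550.4/3732480 = 0.0001475.

0.0001475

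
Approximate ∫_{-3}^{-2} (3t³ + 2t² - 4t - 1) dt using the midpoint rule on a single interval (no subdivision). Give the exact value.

M = (b−a)·f(-2.5) = 1·(-25.375) = -25.375.

-25.375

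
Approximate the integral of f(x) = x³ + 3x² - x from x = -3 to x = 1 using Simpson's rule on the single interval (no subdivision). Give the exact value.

S = (b−a)/6 · [f(-3) + 4f(-1) + f(1)] = 0.666667·[3 + 4·3 + 3] = 12.

12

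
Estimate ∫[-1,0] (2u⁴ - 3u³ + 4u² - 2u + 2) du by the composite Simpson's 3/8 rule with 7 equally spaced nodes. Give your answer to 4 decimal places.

h = (0 − (-1))/6 = 0.166667.
Nodes u₀,…,u₆ = -1, -0.833333, -0.666667, -0.5, -0.333333, -0.166667, 0.
f(u) = 2u⁴ - 3u³ + 4u² - 2u + 2: f₀=13, f₁=9.145062, f₂=6.395062, f₃=4.5, f₄=3.246914, f₅=2.459877, f₆=2.
(3h/8)·[f₀ + 3f₁ + 3f₂ + 2f₃ + 3f₄ + 3f₅ + f₆] = 0.0625·(87.740741) = 5.4838.

5.4838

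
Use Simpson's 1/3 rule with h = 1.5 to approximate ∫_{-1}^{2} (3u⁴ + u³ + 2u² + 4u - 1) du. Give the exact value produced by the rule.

h = (2 − (-1))/2 = 1.5.
Nodes u₀,…,u₂ = -1, 0.5, 2.
f(u) = 3u⁴ + u³ + 2u² + 4u - 1: f₀=-1, f₁=1.8125, f₂=71.
(h/3)·[f₀ + 4f₁ + f₂] = 0.5·(77.25) = 38.625.

38.625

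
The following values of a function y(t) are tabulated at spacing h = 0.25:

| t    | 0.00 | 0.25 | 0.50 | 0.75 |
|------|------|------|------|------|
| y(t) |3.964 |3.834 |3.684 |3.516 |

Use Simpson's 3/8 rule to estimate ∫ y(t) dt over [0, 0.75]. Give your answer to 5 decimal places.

2.81569

h = 0.25, n = 3.
(3h/8)·[y₀ + 3y₁ + 3y₂ + y₃] = 0.09375·(30.034) = 2.81569.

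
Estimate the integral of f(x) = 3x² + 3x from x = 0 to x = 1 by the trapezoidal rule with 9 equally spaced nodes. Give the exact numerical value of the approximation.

h = (1 − 0)/8 = 0.125.
Nodes x₀,…,x₈ = 0, 0.125, 0.25, 0.375, 0.5, 0.625, 0.75, 0.875, 1.
f(x) = 3x² + 3x: f₀=0, f₁=0.421875, f₂=0.9375, f₃=1.546875, f₄=2.25, f₅=3.046875, f₆=3.9375, f₇=4.921875, f₈=6.
(h/2)·[f₀ + 2f₁ + 2f₂ + 2f₃ + 2f₄ + 2f₅ + 2f₆ + 2f₇ + f₈] = 0.0625·(40.125) = 2.5078125.

2.5078125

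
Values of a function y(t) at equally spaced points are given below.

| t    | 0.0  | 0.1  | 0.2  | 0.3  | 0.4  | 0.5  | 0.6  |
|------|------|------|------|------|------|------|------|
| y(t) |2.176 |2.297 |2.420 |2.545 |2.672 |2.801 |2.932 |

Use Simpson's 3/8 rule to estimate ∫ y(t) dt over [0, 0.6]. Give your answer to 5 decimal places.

1.52880

h = 0.1, n = 6.
(3h/8)·[y₀ + 3y₁ + 3y₂ + 2y₃ + 3y₄ + 3y₅ + y₆] = 0.0375·(40.768) = 1.52880.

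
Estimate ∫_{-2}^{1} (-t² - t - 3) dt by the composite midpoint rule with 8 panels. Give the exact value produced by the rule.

-10.46484375

h = (1 − (-2))/8 = 0.375.
Midpoints m₁,…,m₈ = -1.8125, -1.4375, -1.0625, -0.6875, -0.3125, 0.0625, 0.4375, 0.8125.
f(m₁)=-4.47265625, f(m₂)=-3.62890625, f(m₃)=-3.06640625, f(m₄)=-2.78515625, f(m₅)=-2.78515625, f(m₆)=-3.06640625, f(m₇)=-3.62890625, f(m₈)=-4.47265625.
h·[f(m₁) + f(m₂) + f(m₃) + f(m₄) + f(m₅) + f(m₆) + f(m₇) + f(m₈)] = 0.375·(-27.90625) = -10.46484375.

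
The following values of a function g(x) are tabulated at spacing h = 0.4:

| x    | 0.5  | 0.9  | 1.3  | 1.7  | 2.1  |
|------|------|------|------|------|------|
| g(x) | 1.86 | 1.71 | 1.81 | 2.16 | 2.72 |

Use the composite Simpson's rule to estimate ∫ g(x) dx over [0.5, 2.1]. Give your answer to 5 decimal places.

3.15733

h = 0.4, n = 4.
(h/3)·[y₀ + 4y₁ + 2y₂ + 4y₃ + y₄] = 0.133333·(23.68) = 3.15733.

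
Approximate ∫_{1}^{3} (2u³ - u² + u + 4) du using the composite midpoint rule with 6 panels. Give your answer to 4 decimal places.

h = (3 − 1)/6 = 0.333333.
Midpoints m₁,…,m₆ = 1.166667, 1.5, 1.833333, 2.166667, 2.5, 2.833333.
f(m₁)=6.981481, f(m₂)=10, f(m₃)=14.796296, f(m₄)=21.814815, f(m₅)=31.5, f(m₆)=44.296296.
h·[f(m₁) + f(m₂) + f(m₃) + f(m₄) + f(m₅) + f(m₆)] = 0.333333·(129.388889) = 43.1296.

43.1296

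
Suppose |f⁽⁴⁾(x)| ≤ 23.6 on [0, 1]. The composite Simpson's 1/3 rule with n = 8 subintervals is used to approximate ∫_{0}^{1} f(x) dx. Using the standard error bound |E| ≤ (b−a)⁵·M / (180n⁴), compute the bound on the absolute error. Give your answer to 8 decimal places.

|E| ≤ (1)⁵·23.6 / (180·8⁴) = 23.6/737280 = 0.00003201.

0.00003201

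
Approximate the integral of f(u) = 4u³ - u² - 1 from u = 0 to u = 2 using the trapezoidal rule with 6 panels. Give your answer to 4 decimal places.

h = (2 − 0)/6 = 0.333333.
Nodes u₀,…,u₆ = 0, 0.333333, 0.666667, 1, 1.333333, 1.666667, 2.
f(u) = 4u³ - u² - 1: f₀=-1, f₁=-0.962963, f₂=-0.259259, f₃=2, f₄=6.703704, f₅=14.740741, f₆=27.
(h/2)·[f₀ + 2f₁ + 2f₂ + 2f₃ + 2f₄ + 2f₅ + f₆] = 0.166667·(70.444444) = 11.7407.

11.7407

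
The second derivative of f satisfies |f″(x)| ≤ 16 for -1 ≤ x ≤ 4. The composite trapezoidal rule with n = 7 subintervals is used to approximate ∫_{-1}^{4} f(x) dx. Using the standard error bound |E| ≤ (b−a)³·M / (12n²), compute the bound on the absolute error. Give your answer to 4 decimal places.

|E| ≤ (5)³·16 / (12·7²) = 2000/588 = 3.4014.

3.4014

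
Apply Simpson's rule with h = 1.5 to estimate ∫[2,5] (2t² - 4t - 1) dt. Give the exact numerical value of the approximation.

h = (5 − 2)/2 = 1.5.
Nodes t₀,…,t₂ = 2, 3.5, 5.
f(t) = 2t² - 4t - 1: f₀=-1, f₁=9.5, f₂=29.
(h/3)·[f₀ + 4f₁ + f₂] = 0.5·(66) = 33.

33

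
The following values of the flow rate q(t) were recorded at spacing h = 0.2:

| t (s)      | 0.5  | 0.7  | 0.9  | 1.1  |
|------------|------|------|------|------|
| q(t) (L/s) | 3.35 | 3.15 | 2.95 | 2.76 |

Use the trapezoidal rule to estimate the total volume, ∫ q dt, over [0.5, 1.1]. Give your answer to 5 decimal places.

h = 0.2, n = 3.
(h/2)·[y₀ + 2y₁ + 2y₂ + y₃] = 0.1·(18.31) = 1.83100.

1.83100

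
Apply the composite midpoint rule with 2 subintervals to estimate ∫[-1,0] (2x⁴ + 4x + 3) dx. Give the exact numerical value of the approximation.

1.3203125

h = (0 − (-1))/2 = 0.5.
Midpoints m₁,…,m₂ = -0.75, -0.25.
f(m₁)=0.6328125, f(m₂)=2.0078125.
h·[f(m₁) + f(m₂)] = 0.5·(2.640625) = 1.3203125.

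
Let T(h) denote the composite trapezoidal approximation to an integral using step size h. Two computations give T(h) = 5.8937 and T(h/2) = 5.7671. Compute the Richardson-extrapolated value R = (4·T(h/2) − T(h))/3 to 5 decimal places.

R = (4·T(h/2) − T(h)) / 3 = (4·5.7671 − 5.8937)/3 = (17.1747)/3 = 5.72490.

5.72490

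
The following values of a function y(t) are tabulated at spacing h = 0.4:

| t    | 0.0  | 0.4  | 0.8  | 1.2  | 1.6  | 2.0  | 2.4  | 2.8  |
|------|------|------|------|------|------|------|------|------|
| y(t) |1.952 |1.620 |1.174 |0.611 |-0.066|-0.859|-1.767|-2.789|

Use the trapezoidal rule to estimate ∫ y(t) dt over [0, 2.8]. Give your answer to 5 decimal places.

0.11780

h = 0.4, n = 7.
(h/2)·[y₀ + 2y₁ + 2y₂ + 2y₃ + 2y₄ + 2y₅ + 2y₆ + y₇] = 0.2·(0.589) = 0.11780.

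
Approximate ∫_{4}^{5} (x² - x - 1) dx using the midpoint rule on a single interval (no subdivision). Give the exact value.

M = (b−a)·f(4.5) = 1·(14.75) = 14.75.

14.75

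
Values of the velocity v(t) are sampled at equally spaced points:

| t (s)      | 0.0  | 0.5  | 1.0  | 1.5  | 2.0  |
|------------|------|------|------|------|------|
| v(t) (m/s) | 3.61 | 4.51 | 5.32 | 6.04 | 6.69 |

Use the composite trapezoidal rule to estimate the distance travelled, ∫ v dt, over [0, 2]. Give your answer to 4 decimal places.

10.5100

h = 0.5, n = 4.
(h/2)·[y₀ + 2y₁ + 2y₂ + 2y₃ + y₄] = 0.25·(42.04) = 10.5100.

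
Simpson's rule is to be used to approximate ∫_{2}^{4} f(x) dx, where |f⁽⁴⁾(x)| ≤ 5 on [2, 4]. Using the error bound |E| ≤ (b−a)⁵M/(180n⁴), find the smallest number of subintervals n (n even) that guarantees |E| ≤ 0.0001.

Need 160/(180n⁴) ≤ 0.0001.
n⁴ ≥ 160/(180·0.0001) = 8888.89 ⇒ n ≥ 9.7098, so the smallest even n is 10. (n must be even for Simpson's rule.)

10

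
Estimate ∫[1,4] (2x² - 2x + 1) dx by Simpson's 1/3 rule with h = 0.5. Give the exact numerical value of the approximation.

30

h = (4 − 1)/6 = 0.5.
Nodes x₀,…,x₆ = 1, 1.5, 2, 2.5, 3, 3.5, 4.
f(x) = 2x² - 2x + 1: f₀=1, f₁=2.5, f₂=5, f₃=8.5, f₄=13, f₅=18.5, f₆=25.
(h/3)·[f₀ + 4f₁ + 2f₂ + 4f₃ + 2f₄ + 4f₅ + f₆] = 0.166667·(180) = 30.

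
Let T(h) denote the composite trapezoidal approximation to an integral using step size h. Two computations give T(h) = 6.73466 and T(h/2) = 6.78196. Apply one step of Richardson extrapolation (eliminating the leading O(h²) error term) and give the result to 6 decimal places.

R = (4·T(h/2) − T(h)) / 3 = (4·6.78196 − 6.73466)/3 = (20.39318)/3 = 6.797727.

6.797727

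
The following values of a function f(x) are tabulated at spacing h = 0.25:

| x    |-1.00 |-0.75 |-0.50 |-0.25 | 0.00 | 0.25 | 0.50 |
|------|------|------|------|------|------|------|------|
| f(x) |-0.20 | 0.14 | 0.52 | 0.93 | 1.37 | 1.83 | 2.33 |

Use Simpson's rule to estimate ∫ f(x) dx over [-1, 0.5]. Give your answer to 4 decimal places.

1.4592

h = 0.25, n = 6.
(h/3)·[y₀ + 4y₁ + 2y₂ + 4y₃ + 2y₄ + 4y₅ + y₆] = 0.083333·(17.51) = 1.4592.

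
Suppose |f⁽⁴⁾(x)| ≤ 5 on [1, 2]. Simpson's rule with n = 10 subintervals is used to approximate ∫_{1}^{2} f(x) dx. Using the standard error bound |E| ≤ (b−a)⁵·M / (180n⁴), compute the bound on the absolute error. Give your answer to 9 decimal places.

0.000002778

|E| ≤ (1)⁵·5 / (180·10⁴) = 5/1800000 = 0.000002778.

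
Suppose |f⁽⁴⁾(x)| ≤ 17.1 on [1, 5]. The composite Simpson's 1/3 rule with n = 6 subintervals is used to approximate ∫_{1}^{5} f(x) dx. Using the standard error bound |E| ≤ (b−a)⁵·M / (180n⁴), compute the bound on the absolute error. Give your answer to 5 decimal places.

|E| ≤ (4)⁵·17.1 / (180·6⁴) = 17510.4/233280 = 0.07506.

0.07506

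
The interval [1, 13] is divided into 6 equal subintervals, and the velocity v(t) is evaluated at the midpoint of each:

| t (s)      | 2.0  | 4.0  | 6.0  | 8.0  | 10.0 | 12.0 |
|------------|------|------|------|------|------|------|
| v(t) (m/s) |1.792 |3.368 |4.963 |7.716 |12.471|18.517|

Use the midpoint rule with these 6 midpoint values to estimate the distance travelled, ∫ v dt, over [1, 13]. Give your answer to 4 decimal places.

97.6540

h = 2, n = 6.
h·[y(m₁) + y(m₂) + y(m₃) + y(m₄) + y(m₅) + y(m₆)] = 2·(48.827) = 97.6540.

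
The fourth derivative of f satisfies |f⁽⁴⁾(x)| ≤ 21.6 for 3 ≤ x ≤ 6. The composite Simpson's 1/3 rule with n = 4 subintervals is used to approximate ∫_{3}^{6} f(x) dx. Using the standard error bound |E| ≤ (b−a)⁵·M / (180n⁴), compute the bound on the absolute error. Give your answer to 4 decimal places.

0.1139

|E| ≤ (3)⁵·21.6 / (180·4⁴) = 5248.8/46080 = 0.1139.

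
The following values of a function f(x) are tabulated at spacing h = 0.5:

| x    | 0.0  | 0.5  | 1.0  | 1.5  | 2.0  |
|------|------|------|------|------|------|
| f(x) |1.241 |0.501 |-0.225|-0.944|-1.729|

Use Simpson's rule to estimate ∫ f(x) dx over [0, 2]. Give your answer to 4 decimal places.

-0.4517

h = 0.5, n = 4.
(h/3)·[y₀ + 4y₁ + 2y₂ + 4y₃ + y₄] = 0.166667·(-2.710) = -0.4517.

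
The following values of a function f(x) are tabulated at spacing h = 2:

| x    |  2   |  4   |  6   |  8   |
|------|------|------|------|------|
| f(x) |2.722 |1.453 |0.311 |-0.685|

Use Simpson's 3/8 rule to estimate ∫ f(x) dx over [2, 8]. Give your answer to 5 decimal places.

5.49675

h = 2, n = 3.
(3h/8)·[y₀ + 3y₁ + 3y₂ + y₃] = 0.75·(7.329) = 5.49675.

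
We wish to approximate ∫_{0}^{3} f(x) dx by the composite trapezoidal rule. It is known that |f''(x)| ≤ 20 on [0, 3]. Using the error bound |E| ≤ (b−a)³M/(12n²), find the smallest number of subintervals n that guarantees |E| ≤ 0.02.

48

Need 540/(12n²) ≤ 0.02.
n² ≥ 540/(12·0.02) = 2250 ⇒ n ≥ 47.4342, so the smallest n is 48.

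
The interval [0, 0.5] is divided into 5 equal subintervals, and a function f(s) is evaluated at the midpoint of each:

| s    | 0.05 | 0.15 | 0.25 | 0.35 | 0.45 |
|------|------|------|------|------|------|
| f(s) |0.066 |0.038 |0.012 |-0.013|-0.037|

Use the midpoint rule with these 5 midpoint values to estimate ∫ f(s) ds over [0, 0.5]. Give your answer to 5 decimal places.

0.00660

h = 0.1, n = 5.
h·[y(m₁) + y(m₂) + y(m₃) + y(m₄) + y(m₅)] = 0.1·(0.066) = 0.00660.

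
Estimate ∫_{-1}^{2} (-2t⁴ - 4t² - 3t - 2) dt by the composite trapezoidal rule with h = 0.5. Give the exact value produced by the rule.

h = (2 − (-1))/6 = 0.5.
Nodes t₀,…,t₆ = -1, -0.5, 0, 0.5, 1, 1.5, 2.
f(t) = -2t⁴ - 4t² - 3t - 2: f₀=-5, f₁=-1.625, f₂=-2, f₃=-4.625, f₄=-11, f₅=-25.625, f₆=-56.
(h/2)·[f₀ + 2f₁ + 2f₂ + 2f₃ + 2f₄ + 2f₅ + f₆] = 0.25·(-150.75) = -37.6875.

-37.6875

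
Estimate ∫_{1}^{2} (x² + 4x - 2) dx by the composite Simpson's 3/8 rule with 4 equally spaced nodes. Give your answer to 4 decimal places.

h = (2 − 1)/3 = 0.333333.
Nodes x₀,…,x₃ = 1, 1.333333, 1.666667, 2.
f(x) = x² + 4x - 2: f₀=3, f₁=5.111111, f₂=7.444444, f₃=10.
(3h/8)·[f₀ + 3f₁ + 3f₂ + f₃] = 0.125·(50.666667) = 6.3333.

6.3333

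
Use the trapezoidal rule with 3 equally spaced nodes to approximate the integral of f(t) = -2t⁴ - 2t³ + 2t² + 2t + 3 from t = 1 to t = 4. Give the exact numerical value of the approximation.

h = (4 − 1)/2 = 1.5.
Nodes t₀,…,t₂ = 1, 2.5, 4.
f(t) = -2t⁴ - 2t³ + 2t² + 2t + 3: f₀=3, f₁=-88.875, f₂=-597.
(h/2)·[f₀ + 2f₁ + f₂] = 0.75·(-771.75) = -578.8125.

-578.8125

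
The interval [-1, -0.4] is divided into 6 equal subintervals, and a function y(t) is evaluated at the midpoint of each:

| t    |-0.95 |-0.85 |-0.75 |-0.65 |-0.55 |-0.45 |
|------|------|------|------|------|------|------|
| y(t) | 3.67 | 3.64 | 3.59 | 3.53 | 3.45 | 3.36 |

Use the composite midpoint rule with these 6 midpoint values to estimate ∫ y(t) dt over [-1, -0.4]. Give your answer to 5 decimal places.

2.12400

h = 0.1, n = 6.
h·[y(m₁) + y(m₂) + y(m₃) + y(m₄) + y(m₅) + y(m₆)] = 0.1·(21.24) = 2.12400.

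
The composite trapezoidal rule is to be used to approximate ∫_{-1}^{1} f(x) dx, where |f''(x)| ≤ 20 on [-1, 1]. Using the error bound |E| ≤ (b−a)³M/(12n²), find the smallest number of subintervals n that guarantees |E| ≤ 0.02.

Need 160/(12n²) ≤ 0.02.
n² ≥ 160/(12·0.02) = 666.667 ⇒ n ≥ 25.8199, so the smallest n is 26.

26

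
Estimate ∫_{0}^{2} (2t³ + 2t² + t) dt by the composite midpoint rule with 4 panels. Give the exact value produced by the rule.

h = (2 − 0)/4 = 0.5.
Midpoints m₁,…,m₄ = 0.25, 0.75, 1.25, 1.75.
f(m₁)=0.40625, f(m₂)=2.71875, f(m₃)=8.28125, f(m₄)=18.59375.
h·[f(m₁) + f(m₂) + f(m₃) + f(m₄)] = 0.5·(30) = 15.

15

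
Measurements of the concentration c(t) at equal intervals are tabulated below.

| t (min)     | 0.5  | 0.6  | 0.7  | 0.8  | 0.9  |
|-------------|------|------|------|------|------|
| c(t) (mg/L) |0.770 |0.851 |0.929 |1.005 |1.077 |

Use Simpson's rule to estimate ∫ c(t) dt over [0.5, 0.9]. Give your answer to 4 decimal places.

h = 0.1, n = 4.
(h/3)·[y₀ + 4y₁ + 2y₂ + 4y₃ + y₄] = 0.033333·(11.129) = 0.3710.

0.3710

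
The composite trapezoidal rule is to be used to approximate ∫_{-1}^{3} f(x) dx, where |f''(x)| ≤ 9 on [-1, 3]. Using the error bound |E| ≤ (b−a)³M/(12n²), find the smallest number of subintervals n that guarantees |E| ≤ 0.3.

13

Need 576/(12n²) ≤ 0.3.
n² ≥ 576/(12·0.3) = 160 ⇒ n ≥ 12.6491, so the smallest n is 13.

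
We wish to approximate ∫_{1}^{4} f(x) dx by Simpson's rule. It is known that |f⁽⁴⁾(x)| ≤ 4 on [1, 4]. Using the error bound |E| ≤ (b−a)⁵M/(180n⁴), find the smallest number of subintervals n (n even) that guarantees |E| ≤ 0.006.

6

Need 972/(180n⁴) ≤ 0.006.
n⁴ ≥ 972/(180·0.006) = 900 ⇒ n ≥ 5.4772, so the smallest even n is 6. (n must be even for Simpson's rule.)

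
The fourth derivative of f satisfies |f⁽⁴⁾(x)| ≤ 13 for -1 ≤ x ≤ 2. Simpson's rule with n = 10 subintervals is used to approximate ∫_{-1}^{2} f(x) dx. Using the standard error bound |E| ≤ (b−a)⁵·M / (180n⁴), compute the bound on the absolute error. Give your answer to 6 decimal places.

|E| ≤ (3)⁵·13 / (180·10⁴) = 3159/1800000 = 0.001755.

0.001755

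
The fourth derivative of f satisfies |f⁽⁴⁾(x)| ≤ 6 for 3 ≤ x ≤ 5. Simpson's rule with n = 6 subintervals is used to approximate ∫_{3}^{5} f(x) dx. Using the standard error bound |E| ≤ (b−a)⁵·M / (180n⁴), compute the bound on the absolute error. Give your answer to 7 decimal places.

0.0008230

|E| ≤ (2)⁵·6 / (180·6⁴) = 192/233280 = 0.0008230.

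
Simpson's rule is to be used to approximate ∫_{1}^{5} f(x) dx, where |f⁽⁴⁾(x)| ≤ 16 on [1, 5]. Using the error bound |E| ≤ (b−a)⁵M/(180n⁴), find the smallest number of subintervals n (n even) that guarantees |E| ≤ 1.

Need 16384/(180n⁴) ≤ 1.
n⁴ ≥ 16384/(180·1) = 91.0222 ⇒ n ≥ 3.0888, so the smallest even n is 4. (n must be even for Simpson's rule.)

4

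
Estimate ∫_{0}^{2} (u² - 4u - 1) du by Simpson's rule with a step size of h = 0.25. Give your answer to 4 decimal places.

-7.3333

h = (2 − 0)/8 = 0.25.
Nodes u₀,…,u₈ = 0, 0.25, 0.5, 0.75, 1, 1.25, 1.5, 1.75, 2.
f(u) = u² - 4u - 1: f₀=-1, f₁=-1.9375, f₂=-2.75, f₃=-3.4375, f₄=-4, f₅=-4.4375, f₆=-4.75, f₇=-4.9375, f₈=-5.
(h/3)·[f₀ + 4f₁ + 2f₂ + 4f₃ + 2f₄ + 4f₅ + 2f₆ + 4f₇ + f₈] = 0.083333·(-88) = -7.3333.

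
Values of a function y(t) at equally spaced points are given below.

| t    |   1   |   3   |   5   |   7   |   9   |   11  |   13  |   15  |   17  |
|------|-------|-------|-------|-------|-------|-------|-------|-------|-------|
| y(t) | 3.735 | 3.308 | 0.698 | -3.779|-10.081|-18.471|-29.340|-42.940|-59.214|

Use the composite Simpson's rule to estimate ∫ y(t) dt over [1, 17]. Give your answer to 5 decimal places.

-253.63533

h = 2, n = 8.
(h/3)·[y₀ + 4y₁ + 2y₂ + 4y₃ + 2y₄ + 4y₅ + 2y₆ + 4y₇ + y₈] = 0.666667·(-380.453) = -253.63533.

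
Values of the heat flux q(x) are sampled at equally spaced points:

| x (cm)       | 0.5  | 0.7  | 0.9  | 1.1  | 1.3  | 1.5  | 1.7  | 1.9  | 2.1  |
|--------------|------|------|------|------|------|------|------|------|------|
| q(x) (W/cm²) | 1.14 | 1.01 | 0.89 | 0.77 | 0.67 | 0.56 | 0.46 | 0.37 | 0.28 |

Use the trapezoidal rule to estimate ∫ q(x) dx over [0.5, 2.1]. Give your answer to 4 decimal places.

1.0880

h = 0.2, n = 8.
(h/2)·[y₀ + 2y₁ + 2y₂ + 2y₃ + 2y₄ + 2y₅ + 2y₆ + 2y₇ + y₈] = 0.1·(10.88) = 1.0880.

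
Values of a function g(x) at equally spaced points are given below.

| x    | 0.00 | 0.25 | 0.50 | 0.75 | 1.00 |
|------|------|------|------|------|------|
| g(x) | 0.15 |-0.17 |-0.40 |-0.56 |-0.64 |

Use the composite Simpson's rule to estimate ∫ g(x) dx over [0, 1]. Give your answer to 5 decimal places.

-0.35083

h = 0.25, n = 4.
(h/3)·[y₀ + 4y₁ + 2y₂ + 4y₃ + y₄] = 0.083333·(-4.21) = -0.35083.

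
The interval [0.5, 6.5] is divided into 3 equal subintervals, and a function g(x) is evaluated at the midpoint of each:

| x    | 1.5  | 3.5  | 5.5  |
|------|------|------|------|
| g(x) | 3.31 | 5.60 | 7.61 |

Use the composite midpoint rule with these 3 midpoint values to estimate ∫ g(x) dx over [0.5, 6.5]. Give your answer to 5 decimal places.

h = 2, n = 3.
h·[y(m₁) + y(m₂) + y(m₃)] = 2·(16.52) = 33.04000.

33.04000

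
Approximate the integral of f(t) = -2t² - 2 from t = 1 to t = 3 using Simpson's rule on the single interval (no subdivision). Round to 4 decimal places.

-21.3333

S = (b−a)/6 · [f(1) + 4f(2) + f(3)] = 0.333333·[(-4) + 4·(-10) + (-20)] = -21.3333.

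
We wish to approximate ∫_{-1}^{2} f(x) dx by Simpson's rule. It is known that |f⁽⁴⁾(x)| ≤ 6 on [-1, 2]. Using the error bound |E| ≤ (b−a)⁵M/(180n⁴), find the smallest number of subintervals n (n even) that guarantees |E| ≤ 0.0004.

12

Need 1458/(180n⁴) ≤ 0.0004.
n⁴ ≥ 1458/(180·0.0004) = 20250 ⇒ n ≥ 11.9291, so the smallest even n is 12. (n must be even for Simpson's rule.)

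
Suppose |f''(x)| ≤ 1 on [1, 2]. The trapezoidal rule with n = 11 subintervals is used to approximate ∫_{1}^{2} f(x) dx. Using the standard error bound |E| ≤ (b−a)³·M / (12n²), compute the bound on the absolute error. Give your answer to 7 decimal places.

|E| ≤ (1)³·1 / (12·11²) = 1/1452 = 0.0006887.

0.0006887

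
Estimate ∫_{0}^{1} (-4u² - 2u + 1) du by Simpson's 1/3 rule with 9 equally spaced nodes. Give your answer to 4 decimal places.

-1.3333

h = (1 − 0)/8 = 0.125.
Nodes u₀,…,u₈ = 0, 0.125, 0.25, 0.375, 0.5, 0.625, 0.75, 0.875, 1.
f(u) = -4u² - 2u + 1: f₀=1, f₁=0.6875, f₂=0.25, f₃=-0.3125, f₄=-1, f₅=-1.8125, f₆=-2.75, f₇=-3.8125, f₈=-5.
(h/3)·[f₀ + 4f₁ + 2f₂ + 4f₃ + 2f₄ + 4f₅ + 2f₆ + 4f₇ + f₈] = 0.041667·(-32) = -1.3333.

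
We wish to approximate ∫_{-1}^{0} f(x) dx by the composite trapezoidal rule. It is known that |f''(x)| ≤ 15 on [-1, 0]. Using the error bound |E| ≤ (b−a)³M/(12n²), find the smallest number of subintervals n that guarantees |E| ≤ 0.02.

8

Need 15/(12n²) ≤ 0.02.
n² ≥ 15/(12·0.02) = 62.5 ⇒ n ≥ 7.9057, so the smallest n is 8.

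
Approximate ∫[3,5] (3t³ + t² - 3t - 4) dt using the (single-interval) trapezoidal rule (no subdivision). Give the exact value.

T = (b−a)/2 · [f(3) + f(5)] = 1·[77 + 381] = 458.

458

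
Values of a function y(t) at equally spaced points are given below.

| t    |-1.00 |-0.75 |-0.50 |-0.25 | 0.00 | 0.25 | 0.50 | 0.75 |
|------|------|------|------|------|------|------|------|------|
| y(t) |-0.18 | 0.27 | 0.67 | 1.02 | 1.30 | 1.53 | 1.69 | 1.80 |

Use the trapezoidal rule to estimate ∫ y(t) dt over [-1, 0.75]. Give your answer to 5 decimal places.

h = 0.25, n = 7.
(h/2)·[y₀ + 2y₁ + 2y₂ + 2y₃ + 2y₄ + 2y₅ + 2y₆ + y₇] = 0.125·(14.58) = 1.82250.

1.82250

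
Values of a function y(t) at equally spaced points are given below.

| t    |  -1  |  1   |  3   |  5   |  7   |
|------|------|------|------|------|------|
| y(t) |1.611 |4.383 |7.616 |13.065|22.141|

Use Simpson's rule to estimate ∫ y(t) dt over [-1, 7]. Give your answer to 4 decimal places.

72.5173

h = 2, n = 4.
(h/3)·[y₀ + 4y₁ + 2y₂ + 4y₃ + y₄] = 0.666667·(108.776) = 72.5173.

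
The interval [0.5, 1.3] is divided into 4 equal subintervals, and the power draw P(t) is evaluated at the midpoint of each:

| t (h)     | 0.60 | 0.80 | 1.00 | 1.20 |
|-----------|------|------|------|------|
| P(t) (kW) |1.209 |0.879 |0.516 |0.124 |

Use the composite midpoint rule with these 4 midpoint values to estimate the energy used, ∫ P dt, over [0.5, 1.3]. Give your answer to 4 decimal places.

0.5456

h = 0.2, n = 4.
h·[y(m₁) + y(m₂) + y(m₃) + y(m₄)] = 0.2·(2.728) = 0.5456.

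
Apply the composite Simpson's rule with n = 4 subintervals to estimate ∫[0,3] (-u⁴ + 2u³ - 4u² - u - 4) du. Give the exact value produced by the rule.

h = (3 − 0)/4 = 0.75.
Nodes u₀,…,u₄ = 0, 0.75, 1.5, 2.25, 3.
f(u) = -u⁴ + 2u³ - 4u² - u - 4: f₀=-4, f₁=-6.47265625, f₂=-12.8125, f₃=-29.34765625, f₄=-70.
(h/3)·[f₀ + 4f₁ + 2f₂ + 4f₃ + f₄] = 0.25·(-242.90625) = -60.7265625.

-60.7265625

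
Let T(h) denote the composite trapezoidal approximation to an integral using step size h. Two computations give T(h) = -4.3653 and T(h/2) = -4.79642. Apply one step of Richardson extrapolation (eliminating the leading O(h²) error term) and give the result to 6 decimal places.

R = (4·T(h/2) − T(h)) / 3 = (4·(-4.79642) − (-4.3653))/3 = (-14.82038)/3 = -4.940127.

-4.940127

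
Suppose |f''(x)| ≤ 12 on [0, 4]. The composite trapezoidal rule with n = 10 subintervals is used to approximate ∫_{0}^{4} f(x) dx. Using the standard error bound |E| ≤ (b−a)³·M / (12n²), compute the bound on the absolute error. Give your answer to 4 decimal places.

0.6400

|E| ≤ (4)³·12 / (12·10²) = 768/1200 = 0.6400.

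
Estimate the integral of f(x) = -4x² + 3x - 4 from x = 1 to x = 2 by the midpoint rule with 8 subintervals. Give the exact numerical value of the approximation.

h = (2 − 1)/8 = 0.125.
Midpoints m₁,…,m₈ = 1.0625, 1.1875, 1.3125, 1.4375, 1.5625, 1.6875, 1.8125, 1.9375.
f(m₁)=-5.328125, f(m₂)=-6.078125, f(m₃)=-6.953125, f(m₄)=-7.953125, f(m₅)=-9.078125, f(m₆)=-10.328125, f(m₇)=-11.703125, f(m₈)=-13.203125.
h·[f(m₁) + f(m₂) + f(m₃) + f(m₄) + f(m₅) + f(m₆) + f(m₇) + f(m₈)] = 0.125·(-70.625) = -8.828125.

-8.828125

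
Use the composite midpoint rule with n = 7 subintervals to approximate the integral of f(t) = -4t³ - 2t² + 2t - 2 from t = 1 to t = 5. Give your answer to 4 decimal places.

-686.5306

h = (5 − 1)/7 = 0.571429.
Midpoints m₁,…,m₇ = 1.285714, 1.857143, 2.428571, 3, 3.571429, 4.142857, 4.714286.
f(m₁)=-11.236152, f(m₂)=-30.804665, f(m₃)=-66.233236, f(m₄)=-122, f(m₅)=-202.583090, f(m₆)=-312.460641, f(m₇)=-456.110787.
h·[f(m₁) + f(m₂) + f(m₃) + f(m₄) + f(m₅) + f(m₆) + f(m₇)] = 0.571429·(-1201.428571) = -686.5306.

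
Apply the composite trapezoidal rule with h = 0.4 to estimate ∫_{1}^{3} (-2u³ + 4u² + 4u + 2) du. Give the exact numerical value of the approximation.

h = (3 − 1)/5 = 0.4.
Nodes u₀,…,u₅ = 1, 1.4, 1.8, 2.2, 2.6, 3.
f(u) = -2u³ + 4u² + 4u + 2: f₀=8, f₁=9.952, f₂=10.496, f₃=8.864, f₄=4.288, f₅=-4.
(h/2)·[f₀ + 2f₁ + 2f₂ + 2f₃ + 2f₄ + f₅] = 0.2·(71.2) = 14.24.

14.24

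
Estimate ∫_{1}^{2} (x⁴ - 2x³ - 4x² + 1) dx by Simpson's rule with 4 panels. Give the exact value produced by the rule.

-9.6328125

h = (2 − 1)/4 = 0.25.
Nodes x₀,…,x₄ = 1, 1.25, 1.5, 1.75, 2.
f(x) = x⁴ - 2x³ - 4x² + 1: f₀=-4, f₁=-6.71484375, f₂=-9.6875, f₃=-12.58984375, f₄=-15.
(h/3)·[f₀ + 4f₁ + 2f₂ + 4f₃ + f₄] = 0.083333·(-115.59375) = -9.6328125.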